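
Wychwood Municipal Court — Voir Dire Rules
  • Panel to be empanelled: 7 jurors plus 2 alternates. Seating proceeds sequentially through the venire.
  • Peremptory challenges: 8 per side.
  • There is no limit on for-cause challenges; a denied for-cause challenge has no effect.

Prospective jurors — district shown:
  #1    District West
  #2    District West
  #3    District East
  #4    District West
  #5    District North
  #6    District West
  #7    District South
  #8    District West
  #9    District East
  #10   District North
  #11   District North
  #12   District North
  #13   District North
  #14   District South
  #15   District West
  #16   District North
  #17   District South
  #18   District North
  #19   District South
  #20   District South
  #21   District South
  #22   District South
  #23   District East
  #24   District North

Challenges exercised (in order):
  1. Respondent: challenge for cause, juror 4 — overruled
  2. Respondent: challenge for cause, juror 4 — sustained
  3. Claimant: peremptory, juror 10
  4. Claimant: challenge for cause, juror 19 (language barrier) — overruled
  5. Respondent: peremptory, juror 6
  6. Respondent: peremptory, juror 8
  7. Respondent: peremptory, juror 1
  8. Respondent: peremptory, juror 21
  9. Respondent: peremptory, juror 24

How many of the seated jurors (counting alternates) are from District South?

2

Removed: #1, #4, #6, #8, #10, #21, #24.
Seated (9 incl. alternates): #2, #3, #5, #7, #9, #11, #12, #13, #14.
Of those, in District South: #7, #14 → 2.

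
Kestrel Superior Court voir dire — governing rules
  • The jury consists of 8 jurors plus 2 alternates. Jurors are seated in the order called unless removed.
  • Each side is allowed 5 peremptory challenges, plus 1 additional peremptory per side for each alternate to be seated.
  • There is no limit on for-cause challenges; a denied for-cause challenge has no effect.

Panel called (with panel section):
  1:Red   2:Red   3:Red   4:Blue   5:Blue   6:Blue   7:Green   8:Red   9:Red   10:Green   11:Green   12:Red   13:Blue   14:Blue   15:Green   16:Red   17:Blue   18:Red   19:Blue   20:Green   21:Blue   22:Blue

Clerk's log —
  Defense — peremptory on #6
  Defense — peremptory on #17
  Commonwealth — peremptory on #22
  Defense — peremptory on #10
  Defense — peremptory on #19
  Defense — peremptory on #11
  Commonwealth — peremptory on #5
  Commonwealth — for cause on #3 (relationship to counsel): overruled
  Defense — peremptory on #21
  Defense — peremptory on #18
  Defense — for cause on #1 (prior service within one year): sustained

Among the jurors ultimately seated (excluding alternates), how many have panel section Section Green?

Removed: #1, #5, #6, #10, #11, #17, #18, #19, #21, #22.
Seated jurors 1–8: #2, #3, #4, #7, #8, #9, #12, #13 (alternates #14, #15 not counted).
Of those, in Section Green: #7 → 1.

1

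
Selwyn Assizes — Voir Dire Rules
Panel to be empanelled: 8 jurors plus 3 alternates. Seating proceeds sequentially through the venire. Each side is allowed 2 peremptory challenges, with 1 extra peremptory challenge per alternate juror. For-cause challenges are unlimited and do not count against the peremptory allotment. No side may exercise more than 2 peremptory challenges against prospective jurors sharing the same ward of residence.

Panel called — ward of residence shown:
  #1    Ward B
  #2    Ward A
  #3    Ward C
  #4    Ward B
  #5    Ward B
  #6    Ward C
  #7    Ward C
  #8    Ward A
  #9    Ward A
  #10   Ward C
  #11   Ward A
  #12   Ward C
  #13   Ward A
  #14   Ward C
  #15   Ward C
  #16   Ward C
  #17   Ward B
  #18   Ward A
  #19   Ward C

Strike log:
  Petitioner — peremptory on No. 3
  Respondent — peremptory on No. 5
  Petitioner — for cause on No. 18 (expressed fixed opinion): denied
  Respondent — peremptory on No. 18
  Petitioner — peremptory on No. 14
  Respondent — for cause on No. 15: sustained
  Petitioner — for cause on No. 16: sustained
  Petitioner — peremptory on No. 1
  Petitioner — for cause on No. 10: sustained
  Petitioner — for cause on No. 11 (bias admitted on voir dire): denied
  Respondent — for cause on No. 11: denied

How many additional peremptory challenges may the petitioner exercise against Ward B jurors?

1

Petitioner peremptories so far: #3, #14, #1 — 3 of 5 used, 2 left overall.
Against Ward B: #1 — 1 used; per-ward cap 2 leaves 1.
Binding limit: min(2, 1) = 1.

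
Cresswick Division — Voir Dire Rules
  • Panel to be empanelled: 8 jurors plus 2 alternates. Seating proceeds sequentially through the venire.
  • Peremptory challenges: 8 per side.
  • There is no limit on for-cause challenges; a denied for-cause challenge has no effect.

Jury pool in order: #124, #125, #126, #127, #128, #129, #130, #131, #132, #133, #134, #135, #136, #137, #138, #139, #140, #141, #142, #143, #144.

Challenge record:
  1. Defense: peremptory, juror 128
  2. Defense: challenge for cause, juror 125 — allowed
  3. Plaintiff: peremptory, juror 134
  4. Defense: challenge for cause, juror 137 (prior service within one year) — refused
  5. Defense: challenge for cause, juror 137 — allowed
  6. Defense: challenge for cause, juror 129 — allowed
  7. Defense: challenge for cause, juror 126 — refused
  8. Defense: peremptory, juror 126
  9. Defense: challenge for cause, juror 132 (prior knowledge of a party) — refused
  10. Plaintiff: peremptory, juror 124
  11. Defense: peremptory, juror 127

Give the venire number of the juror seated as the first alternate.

140

Removed: #124, #125, #126, #127, #128, #129, #134, #137. (#132 stays — for-cause denied.)
Seating in order: seats 1–8 → #130, #131, #132, #133, #135, #136, #138, #139; alternates → #140, #141.
So alternate 1 is #140.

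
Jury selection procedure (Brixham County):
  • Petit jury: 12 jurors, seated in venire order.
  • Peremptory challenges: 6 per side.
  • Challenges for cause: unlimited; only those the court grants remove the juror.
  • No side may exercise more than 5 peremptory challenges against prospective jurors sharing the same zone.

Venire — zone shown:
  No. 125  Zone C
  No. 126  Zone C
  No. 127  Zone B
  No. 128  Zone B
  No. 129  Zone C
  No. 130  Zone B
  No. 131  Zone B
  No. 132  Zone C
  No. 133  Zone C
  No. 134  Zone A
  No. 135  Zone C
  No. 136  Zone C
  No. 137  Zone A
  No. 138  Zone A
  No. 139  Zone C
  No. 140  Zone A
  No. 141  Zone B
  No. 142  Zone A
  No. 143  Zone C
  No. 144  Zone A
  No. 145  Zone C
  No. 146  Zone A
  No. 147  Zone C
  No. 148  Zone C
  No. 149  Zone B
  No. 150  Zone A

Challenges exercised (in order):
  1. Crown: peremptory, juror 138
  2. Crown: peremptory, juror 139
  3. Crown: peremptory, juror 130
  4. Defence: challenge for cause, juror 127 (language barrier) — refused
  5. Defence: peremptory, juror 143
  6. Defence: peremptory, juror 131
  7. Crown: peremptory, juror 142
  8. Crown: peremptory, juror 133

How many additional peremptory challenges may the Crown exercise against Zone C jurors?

Crown peremptories so far: #138, #139, #130, #142, #133 — 5 of 6 used, 1 left overall.
Against Zone C: #139, #133 — 2 used; per-zone cap 5 leaves 3.
Binding limit: min(1, 3) = 1.

1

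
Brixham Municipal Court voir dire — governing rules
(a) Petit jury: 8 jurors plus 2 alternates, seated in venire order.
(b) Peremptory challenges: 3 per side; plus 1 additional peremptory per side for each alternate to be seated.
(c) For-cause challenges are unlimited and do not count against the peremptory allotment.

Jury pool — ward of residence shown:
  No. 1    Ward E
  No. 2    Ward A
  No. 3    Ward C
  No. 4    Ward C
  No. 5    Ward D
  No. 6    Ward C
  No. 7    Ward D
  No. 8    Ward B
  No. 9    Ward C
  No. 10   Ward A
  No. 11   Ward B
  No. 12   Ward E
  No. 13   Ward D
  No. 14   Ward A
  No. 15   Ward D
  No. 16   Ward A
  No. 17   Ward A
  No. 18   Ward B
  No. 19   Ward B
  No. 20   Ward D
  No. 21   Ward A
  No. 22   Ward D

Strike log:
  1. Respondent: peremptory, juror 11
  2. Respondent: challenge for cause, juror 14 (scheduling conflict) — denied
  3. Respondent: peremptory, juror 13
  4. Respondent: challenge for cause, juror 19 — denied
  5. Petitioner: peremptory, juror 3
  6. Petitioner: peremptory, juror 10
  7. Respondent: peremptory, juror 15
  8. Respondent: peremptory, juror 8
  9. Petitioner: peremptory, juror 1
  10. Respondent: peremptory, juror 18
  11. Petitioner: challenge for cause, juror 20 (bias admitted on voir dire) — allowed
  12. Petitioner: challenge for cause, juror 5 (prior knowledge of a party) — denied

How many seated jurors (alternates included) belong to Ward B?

Removed: #1, #3, #8, #10, #11, #13, #15, #18, #20.
Seated (10 incl. alternates): #2, #4, #5, #6, #7, #9, #12, #14, #16, #17.
None of those are in Ward B → 0.

0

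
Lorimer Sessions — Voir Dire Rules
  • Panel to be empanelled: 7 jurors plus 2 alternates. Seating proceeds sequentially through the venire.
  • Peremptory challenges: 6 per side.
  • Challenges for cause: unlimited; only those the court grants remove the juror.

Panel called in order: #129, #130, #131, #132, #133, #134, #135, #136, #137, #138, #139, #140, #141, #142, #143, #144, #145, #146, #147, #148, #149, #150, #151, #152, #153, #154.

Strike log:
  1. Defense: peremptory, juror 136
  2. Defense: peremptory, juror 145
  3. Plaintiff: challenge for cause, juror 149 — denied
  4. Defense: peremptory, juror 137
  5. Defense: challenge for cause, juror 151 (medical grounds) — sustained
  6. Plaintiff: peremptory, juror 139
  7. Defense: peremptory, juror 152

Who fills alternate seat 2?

140

Removed: #136, #137, #139, #145, #151, #152. (#149 stays — for-cause denied.)
Seating in order: seats 1–7 → #129, #130, #131, #132, #133, #134, #135; alternates → #138, #140.
So alternate 2 is #140.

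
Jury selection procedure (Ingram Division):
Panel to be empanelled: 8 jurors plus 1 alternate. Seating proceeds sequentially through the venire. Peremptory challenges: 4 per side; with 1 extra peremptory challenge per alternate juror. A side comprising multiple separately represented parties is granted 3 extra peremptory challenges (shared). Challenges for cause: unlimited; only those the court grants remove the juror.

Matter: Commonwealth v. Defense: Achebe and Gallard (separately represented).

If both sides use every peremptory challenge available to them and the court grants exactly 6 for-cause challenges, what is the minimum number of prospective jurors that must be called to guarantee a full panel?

Seats to fill: 8 + 1 alternates = 9.
Peremptories — Commonwealth: 4 + 1×1 = 5; Defense: 4 + 1×1 + 3 = 8; total 13.
For-cause removals: 6.
Minimum venire: 9 + 13 + 6 = 28.

28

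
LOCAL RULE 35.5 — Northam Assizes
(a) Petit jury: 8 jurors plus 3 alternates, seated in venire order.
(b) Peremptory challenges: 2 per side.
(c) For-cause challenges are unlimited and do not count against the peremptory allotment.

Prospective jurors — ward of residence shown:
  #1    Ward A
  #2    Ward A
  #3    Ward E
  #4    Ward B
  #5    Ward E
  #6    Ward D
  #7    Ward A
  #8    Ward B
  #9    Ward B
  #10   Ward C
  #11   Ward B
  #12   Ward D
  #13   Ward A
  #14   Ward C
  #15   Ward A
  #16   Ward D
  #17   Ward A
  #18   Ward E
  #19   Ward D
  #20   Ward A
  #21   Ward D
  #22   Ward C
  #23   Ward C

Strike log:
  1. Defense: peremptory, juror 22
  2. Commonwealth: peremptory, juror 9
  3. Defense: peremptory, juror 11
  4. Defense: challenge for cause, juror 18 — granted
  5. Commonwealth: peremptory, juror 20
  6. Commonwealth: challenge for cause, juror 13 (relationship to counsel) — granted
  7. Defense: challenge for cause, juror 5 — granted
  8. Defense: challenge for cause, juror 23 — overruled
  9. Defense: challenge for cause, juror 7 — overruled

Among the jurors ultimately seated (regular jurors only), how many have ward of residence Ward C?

1

Removed: #5, #9, #11, #13, #18, #20, #22.
Seated jurors 1–8: #1, #2, #3, #4, #6, #7, #8, #10 (alternates #12, #14, #15 not counted).
Of those, in Ward C: #10 → 1.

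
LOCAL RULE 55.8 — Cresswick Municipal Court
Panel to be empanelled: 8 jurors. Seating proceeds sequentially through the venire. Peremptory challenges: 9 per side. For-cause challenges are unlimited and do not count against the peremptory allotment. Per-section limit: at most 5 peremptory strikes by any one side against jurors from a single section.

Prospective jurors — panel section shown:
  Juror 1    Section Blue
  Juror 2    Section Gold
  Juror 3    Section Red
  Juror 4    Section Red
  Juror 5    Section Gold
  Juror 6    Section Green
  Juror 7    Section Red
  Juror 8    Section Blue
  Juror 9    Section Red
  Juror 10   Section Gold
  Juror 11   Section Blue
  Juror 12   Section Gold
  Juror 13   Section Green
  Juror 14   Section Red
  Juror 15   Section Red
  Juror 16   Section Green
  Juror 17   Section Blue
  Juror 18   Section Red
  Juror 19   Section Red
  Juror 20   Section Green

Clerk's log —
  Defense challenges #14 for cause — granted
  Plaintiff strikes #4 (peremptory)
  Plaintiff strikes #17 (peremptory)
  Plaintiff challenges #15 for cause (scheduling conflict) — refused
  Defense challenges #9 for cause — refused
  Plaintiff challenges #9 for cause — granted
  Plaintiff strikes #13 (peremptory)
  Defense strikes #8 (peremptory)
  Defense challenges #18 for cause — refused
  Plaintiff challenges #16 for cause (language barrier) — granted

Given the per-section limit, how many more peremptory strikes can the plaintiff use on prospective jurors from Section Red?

4

Plaintiff peremptories so far: #4, #17, #13 — 3 of 9 used, 6 left overall.
Against Section Red: #4 — 1 used; per-section cap 5 leaves 4.
Binding limit: min(6, 4) = 4.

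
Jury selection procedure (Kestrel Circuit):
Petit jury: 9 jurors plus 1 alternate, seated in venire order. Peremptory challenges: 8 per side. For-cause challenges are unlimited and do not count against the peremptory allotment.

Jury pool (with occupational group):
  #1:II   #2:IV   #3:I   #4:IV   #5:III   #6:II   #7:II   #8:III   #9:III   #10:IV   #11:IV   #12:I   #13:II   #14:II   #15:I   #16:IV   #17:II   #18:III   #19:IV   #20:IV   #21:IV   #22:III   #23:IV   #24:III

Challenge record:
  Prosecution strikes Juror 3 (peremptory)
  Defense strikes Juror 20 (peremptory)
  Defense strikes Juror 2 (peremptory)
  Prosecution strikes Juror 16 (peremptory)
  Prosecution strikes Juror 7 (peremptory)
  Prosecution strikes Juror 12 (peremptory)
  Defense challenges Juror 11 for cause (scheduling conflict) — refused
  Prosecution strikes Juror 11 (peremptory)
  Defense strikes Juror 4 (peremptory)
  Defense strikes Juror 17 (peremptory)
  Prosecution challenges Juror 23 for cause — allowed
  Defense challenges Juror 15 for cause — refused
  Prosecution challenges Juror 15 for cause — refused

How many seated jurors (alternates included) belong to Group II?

Removed: #2, #3, #4, #7, #11, #12, #16, #17, #20, #23.
Seated (10 incl. alternates): #1, #5, #6, #8, #9, #10, #13, #14, #15, #18.
Of those, in Group II: #1, #6, #13, #14 → 4.

4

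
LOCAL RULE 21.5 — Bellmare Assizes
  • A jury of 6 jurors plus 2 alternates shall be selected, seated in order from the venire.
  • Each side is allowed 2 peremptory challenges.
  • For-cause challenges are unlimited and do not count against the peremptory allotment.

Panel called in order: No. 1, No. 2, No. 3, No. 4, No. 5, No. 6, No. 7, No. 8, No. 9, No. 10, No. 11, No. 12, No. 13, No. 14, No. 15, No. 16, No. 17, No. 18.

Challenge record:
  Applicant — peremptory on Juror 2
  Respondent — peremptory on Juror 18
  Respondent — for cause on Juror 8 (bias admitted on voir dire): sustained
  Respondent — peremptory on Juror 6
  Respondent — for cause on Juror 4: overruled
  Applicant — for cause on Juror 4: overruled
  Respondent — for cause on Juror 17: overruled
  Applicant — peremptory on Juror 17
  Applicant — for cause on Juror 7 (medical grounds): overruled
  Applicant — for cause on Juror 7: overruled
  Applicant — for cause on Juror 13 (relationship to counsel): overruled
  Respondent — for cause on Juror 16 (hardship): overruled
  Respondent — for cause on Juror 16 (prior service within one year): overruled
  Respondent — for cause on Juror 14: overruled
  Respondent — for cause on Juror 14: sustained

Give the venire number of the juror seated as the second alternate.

11

Removed: #2, #6, #8, #14, #17, #18. (#4, #7, #13, #16 stay — for-cause denied.)
Seating in order: seats 1–6 → #1, #3, #4, #5, #7, #9; alternates → #10, #11.
So alternate 2 is #11.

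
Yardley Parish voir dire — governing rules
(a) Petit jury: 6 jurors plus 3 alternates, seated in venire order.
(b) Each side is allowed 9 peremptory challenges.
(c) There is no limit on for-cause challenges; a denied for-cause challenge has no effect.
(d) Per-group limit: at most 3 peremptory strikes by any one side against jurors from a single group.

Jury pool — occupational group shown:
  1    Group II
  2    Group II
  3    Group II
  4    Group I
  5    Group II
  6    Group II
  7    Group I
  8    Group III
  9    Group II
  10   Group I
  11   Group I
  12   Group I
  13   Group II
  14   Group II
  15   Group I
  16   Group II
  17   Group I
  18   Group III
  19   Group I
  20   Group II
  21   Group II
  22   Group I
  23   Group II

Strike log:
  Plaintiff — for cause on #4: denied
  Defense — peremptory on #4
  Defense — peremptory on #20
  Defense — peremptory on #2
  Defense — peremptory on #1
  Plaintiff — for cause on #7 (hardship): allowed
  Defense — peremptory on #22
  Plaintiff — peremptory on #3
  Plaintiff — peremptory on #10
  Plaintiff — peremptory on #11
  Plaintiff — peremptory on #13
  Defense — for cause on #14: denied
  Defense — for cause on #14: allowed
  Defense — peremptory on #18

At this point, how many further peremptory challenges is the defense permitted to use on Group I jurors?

Defense peremptories so far: #4, #20, #2, #1, #22, #18 — 6 of 9 used, 3 left overall.
Against Group I: #4, #22 — 2 used; per-group cap 3 leaves 1.
Binding limit: min(3, 1) = 1.

1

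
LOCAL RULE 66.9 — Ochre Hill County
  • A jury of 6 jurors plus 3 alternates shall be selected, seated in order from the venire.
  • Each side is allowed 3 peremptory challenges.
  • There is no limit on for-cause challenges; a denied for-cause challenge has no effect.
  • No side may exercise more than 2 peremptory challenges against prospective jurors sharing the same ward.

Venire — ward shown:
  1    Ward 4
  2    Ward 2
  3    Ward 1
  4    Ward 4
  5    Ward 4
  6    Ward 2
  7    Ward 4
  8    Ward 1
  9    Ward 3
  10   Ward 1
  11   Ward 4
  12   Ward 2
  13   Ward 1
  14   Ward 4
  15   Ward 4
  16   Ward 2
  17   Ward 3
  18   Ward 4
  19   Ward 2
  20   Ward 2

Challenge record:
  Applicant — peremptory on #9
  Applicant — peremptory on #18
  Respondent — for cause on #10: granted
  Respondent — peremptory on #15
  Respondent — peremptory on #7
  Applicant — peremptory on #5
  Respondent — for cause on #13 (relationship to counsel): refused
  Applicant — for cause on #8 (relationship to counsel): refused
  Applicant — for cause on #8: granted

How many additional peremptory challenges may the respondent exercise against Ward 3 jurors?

1

Respondent peremptories so far: #15, #7 — 2 of 3 used, 1 left overall.
Against Ward 3: none yet — per-ward cap 2 leaves 2.
Binding limit: min(1, 2) = 1.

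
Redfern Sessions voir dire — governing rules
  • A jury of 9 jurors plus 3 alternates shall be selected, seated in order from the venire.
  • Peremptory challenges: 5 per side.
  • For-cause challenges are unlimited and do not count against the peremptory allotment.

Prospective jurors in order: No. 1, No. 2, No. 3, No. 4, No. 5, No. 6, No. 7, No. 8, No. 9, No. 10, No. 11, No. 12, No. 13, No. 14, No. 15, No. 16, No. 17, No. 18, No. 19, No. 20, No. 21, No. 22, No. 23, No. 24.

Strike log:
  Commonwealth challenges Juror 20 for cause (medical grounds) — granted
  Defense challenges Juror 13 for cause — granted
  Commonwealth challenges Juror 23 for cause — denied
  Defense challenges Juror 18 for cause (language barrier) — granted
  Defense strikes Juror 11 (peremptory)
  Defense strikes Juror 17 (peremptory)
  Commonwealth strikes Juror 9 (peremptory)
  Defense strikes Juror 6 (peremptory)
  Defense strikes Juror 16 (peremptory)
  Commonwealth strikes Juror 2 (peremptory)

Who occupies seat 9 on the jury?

14

Removed: #2, #6, #9, #11, #13, #16, #17, #18, #20. (#23 stays — for-cause denied.)
Filling seats in venire order through position 9: #1, #3, #4, #5, #7, #8, #10, #12, #14.
So seat 9 is #14.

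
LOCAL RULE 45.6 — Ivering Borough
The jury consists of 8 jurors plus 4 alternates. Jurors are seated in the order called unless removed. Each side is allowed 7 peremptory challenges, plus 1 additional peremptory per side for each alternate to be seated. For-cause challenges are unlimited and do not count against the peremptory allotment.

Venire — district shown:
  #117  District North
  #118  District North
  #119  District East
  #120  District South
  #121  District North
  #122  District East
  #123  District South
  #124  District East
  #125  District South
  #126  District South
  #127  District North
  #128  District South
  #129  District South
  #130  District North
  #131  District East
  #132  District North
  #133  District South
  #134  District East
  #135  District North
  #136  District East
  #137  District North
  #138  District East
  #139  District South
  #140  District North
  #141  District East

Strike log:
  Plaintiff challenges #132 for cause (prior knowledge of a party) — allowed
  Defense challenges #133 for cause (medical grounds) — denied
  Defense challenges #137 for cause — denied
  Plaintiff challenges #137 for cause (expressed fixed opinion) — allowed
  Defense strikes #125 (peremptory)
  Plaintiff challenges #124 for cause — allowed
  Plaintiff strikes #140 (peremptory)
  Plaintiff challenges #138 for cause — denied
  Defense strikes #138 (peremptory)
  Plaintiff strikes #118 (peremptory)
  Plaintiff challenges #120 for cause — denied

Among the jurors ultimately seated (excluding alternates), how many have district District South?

Removed: #118, #124, #125, #132, #137, #138, #140.
Seated jurors 1–8: #117, #119, #120, #121, #122, #123, #126, #127 (alternates #128, #129, #130, #131 not counted).
Of those, in District South: #120, #123, #126 → 3.

3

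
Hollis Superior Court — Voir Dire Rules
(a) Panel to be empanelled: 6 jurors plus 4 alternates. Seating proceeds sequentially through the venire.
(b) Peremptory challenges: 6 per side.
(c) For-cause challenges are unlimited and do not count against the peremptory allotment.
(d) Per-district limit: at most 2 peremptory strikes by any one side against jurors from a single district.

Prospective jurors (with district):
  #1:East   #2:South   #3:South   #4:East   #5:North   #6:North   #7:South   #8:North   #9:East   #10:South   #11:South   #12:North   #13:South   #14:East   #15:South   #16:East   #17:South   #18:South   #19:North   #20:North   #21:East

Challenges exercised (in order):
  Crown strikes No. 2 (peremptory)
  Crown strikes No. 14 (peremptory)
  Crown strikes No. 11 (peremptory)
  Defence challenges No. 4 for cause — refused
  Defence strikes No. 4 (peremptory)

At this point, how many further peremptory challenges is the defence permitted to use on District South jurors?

Defence peremptories so far: #4 — 1 of 6 used, 5 left overall.
Against District South: none yet — per-district cap 2 leaves 2.
Binding limit: min(5, 2) = 2.

2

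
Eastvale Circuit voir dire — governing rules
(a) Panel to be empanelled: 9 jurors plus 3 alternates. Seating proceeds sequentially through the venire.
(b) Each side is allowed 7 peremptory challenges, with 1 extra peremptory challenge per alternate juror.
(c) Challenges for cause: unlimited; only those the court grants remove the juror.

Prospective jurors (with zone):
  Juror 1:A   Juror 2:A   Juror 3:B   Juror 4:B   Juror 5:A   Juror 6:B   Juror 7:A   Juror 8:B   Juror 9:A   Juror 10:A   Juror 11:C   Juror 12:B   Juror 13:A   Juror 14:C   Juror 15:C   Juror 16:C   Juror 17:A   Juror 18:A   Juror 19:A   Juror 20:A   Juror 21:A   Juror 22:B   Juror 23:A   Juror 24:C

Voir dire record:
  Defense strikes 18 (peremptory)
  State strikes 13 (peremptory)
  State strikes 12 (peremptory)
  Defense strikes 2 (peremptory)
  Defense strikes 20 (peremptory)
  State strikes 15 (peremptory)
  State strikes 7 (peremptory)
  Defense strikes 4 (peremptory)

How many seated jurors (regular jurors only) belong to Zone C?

2

Removed: #2, #4, #7, #12, #13, #15, #18, #20.
Seated jurors 1–9: #1, #3, #5, #6, #8, #9, #10, #11, #14 (alternates #16, #17, #19 not counted).
Of those, in Zone C: #11, #14 → 2.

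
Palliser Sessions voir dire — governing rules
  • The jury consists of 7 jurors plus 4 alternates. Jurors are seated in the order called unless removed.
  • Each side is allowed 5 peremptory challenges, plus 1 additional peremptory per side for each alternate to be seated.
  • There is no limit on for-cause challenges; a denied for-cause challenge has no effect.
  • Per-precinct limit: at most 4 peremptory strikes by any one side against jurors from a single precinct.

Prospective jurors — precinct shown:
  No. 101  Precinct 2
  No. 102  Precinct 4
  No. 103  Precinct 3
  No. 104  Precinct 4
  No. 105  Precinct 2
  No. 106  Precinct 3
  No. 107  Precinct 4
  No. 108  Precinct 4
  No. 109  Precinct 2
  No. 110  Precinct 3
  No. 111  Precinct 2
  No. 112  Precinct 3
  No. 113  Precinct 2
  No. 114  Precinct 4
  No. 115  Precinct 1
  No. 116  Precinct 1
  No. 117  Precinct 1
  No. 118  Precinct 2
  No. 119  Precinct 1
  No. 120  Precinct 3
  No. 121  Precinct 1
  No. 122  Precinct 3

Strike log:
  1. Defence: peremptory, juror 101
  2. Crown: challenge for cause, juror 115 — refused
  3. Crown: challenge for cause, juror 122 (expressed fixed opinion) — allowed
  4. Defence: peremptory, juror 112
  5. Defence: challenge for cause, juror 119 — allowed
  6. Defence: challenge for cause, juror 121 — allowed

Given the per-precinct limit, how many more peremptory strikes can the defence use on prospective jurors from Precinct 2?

3

Defence peremptories so far: #101, #112 — 2 of 9 used, 7 left overall.
Against Precinct 2: #101 — 1 used; per-precinct cap 4 leaves 3.
Binding limit: min(7, 3) = 3.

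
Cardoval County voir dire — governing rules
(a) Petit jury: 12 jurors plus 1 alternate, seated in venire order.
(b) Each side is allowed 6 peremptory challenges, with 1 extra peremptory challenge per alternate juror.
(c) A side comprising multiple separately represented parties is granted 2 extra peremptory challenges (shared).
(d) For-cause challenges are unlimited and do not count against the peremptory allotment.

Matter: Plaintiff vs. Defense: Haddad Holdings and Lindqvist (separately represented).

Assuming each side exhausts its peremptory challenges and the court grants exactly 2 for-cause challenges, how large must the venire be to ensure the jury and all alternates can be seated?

31

Seats to fill: 12 + 1 alternates = 13.
Peremptories — Plaintiff: 6 + 1×1 = 7; Defense: 6 + 1×1 + 2 = 9; total 16.
For-cause removals: 2.
Minimum venire: 13 + 16 + 2 = 31.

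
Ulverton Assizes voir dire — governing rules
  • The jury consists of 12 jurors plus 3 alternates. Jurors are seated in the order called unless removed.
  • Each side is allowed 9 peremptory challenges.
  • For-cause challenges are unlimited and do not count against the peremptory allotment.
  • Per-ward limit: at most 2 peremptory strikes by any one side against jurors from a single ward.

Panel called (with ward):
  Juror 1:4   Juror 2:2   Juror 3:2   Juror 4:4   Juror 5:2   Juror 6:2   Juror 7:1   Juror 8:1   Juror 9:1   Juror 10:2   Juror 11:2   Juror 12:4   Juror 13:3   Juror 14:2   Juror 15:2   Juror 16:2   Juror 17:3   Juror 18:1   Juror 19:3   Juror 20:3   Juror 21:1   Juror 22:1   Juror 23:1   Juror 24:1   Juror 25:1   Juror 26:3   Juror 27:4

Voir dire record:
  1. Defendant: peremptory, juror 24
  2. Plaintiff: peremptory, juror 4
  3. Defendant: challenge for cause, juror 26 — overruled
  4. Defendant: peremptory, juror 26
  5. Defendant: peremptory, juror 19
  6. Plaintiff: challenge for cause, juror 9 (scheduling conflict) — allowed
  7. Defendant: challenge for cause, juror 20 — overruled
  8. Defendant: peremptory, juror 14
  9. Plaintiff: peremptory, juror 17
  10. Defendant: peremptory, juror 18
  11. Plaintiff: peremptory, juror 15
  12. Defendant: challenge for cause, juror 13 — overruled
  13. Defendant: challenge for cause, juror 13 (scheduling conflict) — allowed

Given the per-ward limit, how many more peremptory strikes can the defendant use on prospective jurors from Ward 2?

1

Defendant peremptories so far: #24, #26, #19, #14, #18 — 5 of 9 used, 4 left overall.
Against Ward 2: #14 — 1 used; per-ward cap 2 leaves 1.
Binding limit: min(4, 1) = 1.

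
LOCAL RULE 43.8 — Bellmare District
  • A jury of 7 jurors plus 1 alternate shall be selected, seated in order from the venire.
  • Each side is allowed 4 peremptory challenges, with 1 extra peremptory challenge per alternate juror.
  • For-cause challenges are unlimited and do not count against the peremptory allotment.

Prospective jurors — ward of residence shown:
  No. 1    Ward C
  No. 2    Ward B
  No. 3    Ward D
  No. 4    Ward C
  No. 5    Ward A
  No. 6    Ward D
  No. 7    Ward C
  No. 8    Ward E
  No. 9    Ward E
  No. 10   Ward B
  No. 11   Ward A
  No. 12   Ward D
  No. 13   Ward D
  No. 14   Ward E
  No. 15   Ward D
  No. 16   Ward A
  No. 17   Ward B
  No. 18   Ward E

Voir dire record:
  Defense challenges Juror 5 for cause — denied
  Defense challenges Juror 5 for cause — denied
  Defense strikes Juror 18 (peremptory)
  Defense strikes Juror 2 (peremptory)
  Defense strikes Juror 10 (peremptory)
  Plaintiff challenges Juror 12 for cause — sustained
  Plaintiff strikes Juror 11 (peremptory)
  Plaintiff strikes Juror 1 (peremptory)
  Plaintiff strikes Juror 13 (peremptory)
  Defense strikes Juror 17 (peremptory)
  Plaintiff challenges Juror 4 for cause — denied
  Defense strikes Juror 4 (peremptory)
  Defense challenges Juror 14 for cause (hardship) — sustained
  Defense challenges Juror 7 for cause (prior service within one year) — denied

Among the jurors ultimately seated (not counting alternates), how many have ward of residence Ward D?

3

Removed: #1, #2, #4, #10, #11, #12, #13, #14, #17, #18.
Seated jurors 1–7: #3, #5, #6, #7, #8, #9, #15 (alternates #16 not counted).
Of those, in Ward D: #3, #6, #15 → 3.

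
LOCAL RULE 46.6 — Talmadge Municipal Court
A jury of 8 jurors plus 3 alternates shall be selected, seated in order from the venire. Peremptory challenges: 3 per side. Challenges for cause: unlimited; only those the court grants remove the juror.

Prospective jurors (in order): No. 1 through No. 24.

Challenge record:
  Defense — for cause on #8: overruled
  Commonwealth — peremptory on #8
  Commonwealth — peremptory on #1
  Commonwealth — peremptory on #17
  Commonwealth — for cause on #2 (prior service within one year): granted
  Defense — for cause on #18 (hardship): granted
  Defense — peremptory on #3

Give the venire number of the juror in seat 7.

Removed: #1, #2, #3, #8, #17, #18.
Seating in order: seats 1–8 → #4, #5, #6, #7, #9, #10, #11, #12; alternates → #13, #14, #15.
So seat 7 is #11.

11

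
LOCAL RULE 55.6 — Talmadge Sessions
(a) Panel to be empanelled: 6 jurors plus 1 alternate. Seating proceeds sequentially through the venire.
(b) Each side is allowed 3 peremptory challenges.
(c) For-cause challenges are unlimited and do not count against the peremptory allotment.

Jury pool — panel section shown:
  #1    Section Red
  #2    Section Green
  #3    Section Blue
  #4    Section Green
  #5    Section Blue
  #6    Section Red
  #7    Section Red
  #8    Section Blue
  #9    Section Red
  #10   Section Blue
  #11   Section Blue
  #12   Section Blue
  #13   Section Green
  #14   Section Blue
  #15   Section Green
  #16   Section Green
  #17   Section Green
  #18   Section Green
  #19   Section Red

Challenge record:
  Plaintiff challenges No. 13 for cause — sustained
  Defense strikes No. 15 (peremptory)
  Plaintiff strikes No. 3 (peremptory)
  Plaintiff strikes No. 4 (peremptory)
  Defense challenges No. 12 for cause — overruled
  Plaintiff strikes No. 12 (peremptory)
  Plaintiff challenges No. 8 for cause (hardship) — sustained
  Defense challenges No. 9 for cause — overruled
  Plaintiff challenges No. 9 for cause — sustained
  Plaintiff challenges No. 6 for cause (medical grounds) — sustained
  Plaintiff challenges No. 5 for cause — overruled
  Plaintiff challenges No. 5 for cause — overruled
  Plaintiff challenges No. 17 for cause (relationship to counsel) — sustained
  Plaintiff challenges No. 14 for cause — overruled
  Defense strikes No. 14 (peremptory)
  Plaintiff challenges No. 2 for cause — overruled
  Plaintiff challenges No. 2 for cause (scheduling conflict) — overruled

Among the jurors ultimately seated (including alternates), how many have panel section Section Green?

Removed: #3, #4, #6, #8, #9, #12, #13, #14, #15, #17.
Seated (7 incl. alternates): #1, #2, #5, #7, #10, #11, #16.
Of those, in Section Green: #2, #16 → 2.

2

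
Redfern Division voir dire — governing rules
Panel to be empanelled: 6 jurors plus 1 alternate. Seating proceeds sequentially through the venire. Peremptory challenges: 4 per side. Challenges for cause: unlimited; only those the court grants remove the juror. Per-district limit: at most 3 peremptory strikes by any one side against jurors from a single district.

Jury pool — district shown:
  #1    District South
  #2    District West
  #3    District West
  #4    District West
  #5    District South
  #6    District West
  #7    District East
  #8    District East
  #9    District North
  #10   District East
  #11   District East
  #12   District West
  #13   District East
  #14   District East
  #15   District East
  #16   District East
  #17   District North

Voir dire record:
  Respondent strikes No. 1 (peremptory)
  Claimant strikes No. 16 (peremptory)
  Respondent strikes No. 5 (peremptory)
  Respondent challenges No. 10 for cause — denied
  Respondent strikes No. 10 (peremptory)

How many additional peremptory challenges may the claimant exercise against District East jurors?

Claimant peremptories so far: #16 — 1 of 4 used, 3 left overall.
Against District East: #16 — 1 used; per-district cap 3 leaves 2.
Binding limit: min(3, 2) = 2.

2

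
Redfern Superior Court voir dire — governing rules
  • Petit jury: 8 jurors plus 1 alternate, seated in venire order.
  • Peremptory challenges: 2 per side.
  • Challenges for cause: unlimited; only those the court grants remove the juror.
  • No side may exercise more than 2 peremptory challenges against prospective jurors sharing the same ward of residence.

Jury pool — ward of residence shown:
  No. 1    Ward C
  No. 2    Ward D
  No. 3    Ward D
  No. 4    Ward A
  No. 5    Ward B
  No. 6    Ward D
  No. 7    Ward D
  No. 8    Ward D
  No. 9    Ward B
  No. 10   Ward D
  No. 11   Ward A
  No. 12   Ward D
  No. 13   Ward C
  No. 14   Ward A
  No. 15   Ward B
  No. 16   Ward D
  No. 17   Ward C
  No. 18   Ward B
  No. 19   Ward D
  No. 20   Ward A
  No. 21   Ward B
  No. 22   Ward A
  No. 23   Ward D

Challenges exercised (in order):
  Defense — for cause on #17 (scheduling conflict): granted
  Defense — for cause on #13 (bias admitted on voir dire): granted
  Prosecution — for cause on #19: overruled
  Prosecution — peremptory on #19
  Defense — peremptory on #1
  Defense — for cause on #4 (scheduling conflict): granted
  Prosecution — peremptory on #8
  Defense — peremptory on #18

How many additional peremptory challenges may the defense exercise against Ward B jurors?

Defense peremptories so far: #1, #18 — 2 of 2 used, 0 left overall.
Against Ward B: #18 — 1 used; per-ward cap 2 leaves 1.
Binding limit: min(0, 1) = 0.

0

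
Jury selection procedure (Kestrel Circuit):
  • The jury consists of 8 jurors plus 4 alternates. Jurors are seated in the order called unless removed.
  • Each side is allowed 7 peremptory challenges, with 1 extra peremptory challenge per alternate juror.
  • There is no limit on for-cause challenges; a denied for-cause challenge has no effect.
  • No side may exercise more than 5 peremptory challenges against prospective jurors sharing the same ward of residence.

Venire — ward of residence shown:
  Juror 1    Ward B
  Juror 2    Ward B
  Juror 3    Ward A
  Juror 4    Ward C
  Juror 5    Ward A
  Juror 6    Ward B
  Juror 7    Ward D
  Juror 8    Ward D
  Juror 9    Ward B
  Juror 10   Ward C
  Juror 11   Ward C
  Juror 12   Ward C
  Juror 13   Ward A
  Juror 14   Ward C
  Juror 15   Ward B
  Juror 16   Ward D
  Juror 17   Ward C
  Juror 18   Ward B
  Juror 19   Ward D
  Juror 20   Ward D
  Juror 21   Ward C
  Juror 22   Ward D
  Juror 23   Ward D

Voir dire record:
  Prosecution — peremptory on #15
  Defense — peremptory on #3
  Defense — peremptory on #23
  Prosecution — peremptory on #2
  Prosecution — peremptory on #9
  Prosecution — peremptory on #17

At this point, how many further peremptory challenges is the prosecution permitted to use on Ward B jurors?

Prosecution peremptories so far: #15, #2, #9, #17 — 4 of 11 used, 7 left overall.
Against Ward B: #15, #2, #9 — 3 used; per-ward cap 5 leaves 2.
Binding limit: min(7, 2) = 2.

2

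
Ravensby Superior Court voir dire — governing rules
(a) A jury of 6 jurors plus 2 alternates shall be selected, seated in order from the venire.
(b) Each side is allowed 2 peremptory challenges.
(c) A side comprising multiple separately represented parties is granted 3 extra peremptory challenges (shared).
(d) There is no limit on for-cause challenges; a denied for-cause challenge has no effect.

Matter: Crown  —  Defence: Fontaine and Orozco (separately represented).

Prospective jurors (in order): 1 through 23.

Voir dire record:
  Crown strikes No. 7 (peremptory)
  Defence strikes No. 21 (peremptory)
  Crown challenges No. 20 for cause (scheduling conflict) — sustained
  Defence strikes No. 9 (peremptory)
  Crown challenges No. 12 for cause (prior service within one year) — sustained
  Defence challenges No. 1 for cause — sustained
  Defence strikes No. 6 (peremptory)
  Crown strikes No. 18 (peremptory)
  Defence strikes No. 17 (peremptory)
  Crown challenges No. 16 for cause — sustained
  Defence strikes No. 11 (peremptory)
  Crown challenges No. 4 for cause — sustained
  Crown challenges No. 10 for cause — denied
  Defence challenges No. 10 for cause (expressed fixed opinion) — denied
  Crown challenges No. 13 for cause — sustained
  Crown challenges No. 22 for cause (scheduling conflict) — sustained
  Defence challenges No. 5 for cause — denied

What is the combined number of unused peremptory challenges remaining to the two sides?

0

Crown allotment: 2. Defence allotment: 2 base + 3 multi-party = 5.
Crown peremptories used: #7, #18 — 2 (for-cause on #20, #12, #16, #4, #10, #13, #22 don't count).
Defence peremptories used: #21, #9, #6, #17, #11 — 5 (for-cause on #1, #10, #5 don't count).
Remaining: (2 − 2) + (5 − 5) = 0.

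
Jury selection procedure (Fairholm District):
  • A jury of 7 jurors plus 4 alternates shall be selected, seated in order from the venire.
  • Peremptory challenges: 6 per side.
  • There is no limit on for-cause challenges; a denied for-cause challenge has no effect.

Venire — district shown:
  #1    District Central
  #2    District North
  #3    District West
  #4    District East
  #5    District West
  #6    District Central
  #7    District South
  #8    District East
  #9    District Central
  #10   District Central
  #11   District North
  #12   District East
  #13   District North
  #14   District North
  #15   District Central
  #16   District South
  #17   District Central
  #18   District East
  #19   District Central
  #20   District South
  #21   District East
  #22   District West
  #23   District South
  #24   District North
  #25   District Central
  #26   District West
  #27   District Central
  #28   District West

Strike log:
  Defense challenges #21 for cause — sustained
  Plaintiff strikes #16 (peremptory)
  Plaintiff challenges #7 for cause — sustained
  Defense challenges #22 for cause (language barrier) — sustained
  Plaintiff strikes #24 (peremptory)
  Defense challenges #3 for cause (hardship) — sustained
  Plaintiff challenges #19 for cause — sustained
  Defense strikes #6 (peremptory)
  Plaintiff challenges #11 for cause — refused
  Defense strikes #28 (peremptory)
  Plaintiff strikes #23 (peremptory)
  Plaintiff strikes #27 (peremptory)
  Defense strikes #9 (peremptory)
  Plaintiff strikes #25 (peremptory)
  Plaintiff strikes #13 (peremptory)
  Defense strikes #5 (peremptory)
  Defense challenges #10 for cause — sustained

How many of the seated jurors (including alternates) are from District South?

1

Removed: #3, #5, #6, #7, #9, #10, #13, #16, #19, #21, #22, #23, #24, #25, #27, #28.
Seated (11 incl. alternates): #1, #2, #4, #8, #11, #12, #14, #15, #17, #18, #20.
Of those, in District South: #20 → 1.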